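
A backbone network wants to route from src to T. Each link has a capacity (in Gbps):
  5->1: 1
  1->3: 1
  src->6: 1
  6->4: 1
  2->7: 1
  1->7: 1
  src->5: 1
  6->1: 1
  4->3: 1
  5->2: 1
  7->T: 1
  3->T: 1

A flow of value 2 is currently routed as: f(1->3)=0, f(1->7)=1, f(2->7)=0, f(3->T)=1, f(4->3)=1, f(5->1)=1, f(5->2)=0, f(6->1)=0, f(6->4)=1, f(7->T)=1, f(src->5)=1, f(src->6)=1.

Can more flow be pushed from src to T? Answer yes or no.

No

Residual reachable from src: {src}; T is not reachable.
Saturated cut: src->6, src->5 with total capacity 2 = current flow value. Flow is maximum.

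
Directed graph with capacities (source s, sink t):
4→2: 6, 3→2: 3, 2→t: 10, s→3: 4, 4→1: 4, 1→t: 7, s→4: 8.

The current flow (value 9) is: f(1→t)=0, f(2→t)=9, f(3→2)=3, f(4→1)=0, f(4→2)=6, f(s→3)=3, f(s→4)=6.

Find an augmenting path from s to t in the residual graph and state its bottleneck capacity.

Residual along s→4→1→t: s→4: 2, 4→1: 4, 1→t: 7.
Bottleneck = min = 2.

s→4→1→t, bottleneck 2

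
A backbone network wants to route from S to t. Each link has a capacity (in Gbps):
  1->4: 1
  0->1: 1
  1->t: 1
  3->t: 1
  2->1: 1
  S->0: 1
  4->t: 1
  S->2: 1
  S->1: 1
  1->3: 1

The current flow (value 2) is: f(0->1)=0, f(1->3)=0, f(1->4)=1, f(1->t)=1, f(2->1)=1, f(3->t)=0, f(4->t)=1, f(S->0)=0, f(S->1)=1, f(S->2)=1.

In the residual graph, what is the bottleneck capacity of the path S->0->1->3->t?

Residual capacities along the path: S->0: 1, 0->1: 1, 1->3: 1, 3->t: 1.
Minimum is 1.

1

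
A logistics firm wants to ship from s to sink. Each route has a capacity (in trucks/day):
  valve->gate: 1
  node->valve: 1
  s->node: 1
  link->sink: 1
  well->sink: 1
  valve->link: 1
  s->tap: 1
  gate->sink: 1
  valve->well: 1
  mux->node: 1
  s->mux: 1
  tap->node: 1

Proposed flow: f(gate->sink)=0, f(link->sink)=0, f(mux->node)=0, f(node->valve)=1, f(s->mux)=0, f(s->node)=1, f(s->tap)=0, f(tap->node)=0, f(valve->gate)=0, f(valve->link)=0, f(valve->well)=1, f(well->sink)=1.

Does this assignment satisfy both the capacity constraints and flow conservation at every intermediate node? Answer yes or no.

Every edge has 0 ≤ f(e) ≤ cap(e).
At each intermediate node, inflow equals outflow.

Yes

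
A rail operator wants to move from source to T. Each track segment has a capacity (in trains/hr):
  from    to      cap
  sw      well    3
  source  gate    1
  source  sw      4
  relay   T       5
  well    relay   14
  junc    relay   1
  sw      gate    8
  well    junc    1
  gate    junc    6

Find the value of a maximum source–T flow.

Augment source->sw->well->relay->T: bottleneck 3. Total 3.
Augment source->gate->junc->relay->T: bottleneck 1. Total 4.
No augmenting path remains in the residual graph.

4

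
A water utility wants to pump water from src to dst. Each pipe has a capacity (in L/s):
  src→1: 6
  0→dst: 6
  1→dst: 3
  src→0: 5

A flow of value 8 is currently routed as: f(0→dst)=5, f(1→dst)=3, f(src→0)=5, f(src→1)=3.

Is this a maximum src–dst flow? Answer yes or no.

Yes

Residual reachable from src: {1, src}; dst is not reachable.
Saturated cut: src→0, 1→dst with total capacity 8 = current flow value. Flow is maximum.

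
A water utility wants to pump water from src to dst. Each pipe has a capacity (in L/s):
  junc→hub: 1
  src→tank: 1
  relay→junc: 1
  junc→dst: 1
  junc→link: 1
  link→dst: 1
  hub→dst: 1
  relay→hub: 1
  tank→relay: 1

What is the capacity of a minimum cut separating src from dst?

1

Max flow = 1 (via 1 augmenting path).
In the residual at optimum, the set reachable from src is {src}.
Cut edges: src→tank (cap 1). Sum = 1.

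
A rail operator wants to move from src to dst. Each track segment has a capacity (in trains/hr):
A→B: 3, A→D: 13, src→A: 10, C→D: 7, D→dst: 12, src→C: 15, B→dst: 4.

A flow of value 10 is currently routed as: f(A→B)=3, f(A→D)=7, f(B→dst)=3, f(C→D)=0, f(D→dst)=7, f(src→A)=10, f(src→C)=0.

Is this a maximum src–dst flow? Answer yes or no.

No

Residual path src→C→D→dst has bottleneck 5 > 0.
Pushing 5 along it raises the flow to 15, so the given flow is not maximum.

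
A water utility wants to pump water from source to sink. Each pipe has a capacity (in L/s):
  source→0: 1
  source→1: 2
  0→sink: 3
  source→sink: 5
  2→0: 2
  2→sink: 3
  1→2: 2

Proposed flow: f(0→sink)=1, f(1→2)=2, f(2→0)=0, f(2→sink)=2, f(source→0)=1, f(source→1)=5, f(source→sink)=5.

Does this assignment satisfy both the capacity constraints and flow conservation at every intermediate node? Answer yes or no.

Capacity violated on source→1: flow 5 > capacity 2.

No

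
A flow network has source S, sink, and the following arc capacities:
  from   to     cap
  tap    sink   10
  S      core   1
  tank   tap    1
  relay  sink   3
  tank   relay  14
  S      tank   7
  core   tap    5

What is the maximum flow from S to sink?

5

Augment S->tank->relay->sink: bottleneck 3. Total 3.
Augment S->tank->tap->sink: bottleneck 1. Total 4.
Augment S->core->tap->sink: bottleneck 1. Total 5.
No augmenting path remains in the residual graph.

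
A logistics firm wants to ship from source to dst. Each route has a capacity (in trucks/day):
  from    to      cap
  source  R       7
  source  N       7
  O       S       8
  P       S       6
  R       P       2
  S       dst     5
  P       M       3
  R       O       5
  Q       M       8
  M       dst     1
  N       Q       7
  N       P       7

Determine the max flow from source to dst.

Augment source->N->Q->M->dst: bottleneck 1. Total 1.
Augment source->N->P->S->dst: bottleneck 5. Total 6.
No augmenting path remains in the residual graph.

6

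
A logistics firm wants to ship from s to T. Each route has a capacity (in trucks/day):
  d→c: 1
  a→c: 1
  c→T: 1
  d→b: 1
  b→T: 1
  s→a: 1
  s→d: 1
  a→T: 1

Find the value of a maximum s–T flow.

2

Augment s→a→T: bottleneck 1. Total 1.
Augment s→d→b→T: bottleneck 1. Total 2.
No augmenting path remains in the residual graph.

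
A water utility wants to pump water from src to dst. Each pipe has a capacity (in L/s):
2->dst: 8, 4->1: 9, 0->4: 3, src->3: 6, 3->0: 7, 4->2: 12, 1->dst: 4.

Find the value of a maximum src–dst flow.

Augment src->3->0->4->2->dst: bottleneck 3. Total 3.
No augmenting path remains in the residual graph.

3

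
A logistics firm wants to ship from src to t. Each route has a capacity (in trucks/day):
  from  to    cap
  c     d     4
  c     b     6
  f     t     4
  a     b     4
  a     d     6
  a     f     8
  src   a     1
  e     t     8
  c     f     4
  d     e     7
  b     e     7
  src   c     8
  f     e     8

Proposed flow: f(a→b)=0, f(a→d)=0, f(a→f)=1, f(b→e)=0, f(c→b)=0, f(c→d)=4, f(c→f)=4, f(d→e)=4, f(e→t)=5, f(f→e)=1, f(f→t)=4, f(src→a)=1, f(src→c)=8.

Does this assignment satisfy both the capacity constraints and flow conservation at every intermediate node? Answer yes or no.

Every edge has 0 ≤ f(e) ≤ cap(e).
At each intermediate node, inflow equals outflow.

Yes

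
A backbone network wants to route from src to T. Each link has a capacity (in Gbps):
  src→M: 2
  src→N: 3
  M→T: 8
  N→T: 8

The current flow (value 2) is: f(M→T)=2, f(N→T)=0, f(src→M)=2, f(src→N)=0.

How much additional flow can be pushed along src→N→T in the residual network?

Residual capacities along the path: src→N: 3, N→T: 8.
Minimum is 3.

3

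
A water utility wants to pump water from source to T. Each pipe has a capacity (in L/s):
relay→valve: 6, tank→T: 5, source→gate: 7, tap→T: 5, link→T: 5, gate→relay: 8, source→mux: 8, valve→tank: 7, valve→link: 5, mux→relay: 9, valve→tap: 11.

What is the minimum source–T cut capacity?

Max flow = 6 (via 2 augmenting paths).
In the residual at optimum, the set reachable from source is {gate, mux, relay, source}.
Cut edges: relay→valve (cap 6). Sum = 6.

6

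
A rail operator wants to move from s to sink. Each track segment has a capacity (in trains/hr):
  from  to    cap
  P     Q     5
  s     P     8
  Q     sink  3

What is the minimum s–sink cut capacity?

Max flow = 3 (via 1 augmenting path).
In the residual at optimum, the set reachable from s is {P, Q, s}.
Cut edges: Q->sink (cap 3). Sum = 3.

3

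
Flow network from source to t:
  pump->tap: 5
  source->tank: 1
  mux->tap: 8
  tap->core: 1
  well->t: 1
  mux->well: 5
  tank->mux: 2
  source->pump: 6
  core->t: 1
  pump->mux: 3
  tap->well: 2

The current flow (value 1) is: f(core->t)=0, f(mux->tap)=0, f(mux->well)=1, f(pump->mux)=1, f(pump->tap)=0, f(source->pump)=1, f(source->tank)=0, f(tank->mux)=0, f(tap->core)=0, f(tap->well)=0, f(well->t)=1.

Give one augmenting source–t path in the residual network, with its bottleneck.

source->pump->tap->core->t, bottleneck 1

Residual along source->pump->tap->core->t: source->pump: 5, pump->tap: 5, tap->core: 1, core->t: 1.
Bottleneck = min = 1.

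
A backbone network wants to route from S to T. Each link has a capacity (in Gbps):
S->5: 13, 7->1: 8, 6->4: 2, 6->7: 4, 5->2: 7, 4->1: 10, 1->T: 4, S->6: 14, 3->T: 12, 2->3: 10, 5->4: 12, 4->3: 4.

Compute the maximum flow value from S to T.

Augment S->5->2->3->T: bottleneck 7. Total 7.
Augment S->5->4->3->T: bottleneck 4. Total 11.
Augment S->5->4->1->T: bottleneck 2. Total 13.
Augment S->6->4->1->T: bottleneck 2. Total 15.
No augmenting path remains in the residual graph.

15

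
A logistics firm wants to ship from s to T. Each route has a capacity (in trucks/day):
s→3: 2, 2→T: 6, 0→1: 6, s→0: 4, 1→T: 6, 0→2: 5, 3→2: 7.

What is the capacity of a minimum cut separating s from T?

6

Max flow = 6 (via 2 augmenting paths).
In the residual at optimum, the set reachable from s is {s}.
Cut edges: s→3 (cap 2), s→0 (cap 4). Sum = 6.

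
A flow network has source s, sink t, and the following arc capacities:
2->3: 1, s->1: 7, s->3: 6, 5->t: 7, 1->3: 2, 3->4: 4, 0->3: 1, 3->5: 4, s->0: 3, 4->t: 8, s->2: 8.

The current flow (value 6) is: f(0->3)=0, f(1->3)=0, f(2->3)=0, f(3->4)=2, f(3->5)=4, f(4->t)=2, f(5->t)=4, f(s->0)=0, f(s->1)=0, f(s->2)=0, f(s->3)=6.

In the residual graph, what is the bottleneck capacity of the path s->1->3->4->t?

2

Residual capacities along the path: s->1: 7, 1->3: 2, 3->4: 2, 4->t: 6.
Minimum is 2.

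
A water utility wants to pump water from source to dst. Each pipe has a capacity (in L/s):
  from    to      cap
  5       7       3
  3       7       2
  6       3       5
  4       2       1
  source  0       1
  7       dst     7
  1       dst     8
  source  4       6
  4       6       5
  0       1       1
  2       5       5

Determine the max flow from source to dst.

4

Augment source→0→1→dst: bottleneck 1. Total 1.
Augment source→4→6→3→7→dst: bottleneck 2. Total 3.
Augment source→4→2→5→7→dst: bottleneck 1. Total 4.
No augmenting path remains in the residual graph.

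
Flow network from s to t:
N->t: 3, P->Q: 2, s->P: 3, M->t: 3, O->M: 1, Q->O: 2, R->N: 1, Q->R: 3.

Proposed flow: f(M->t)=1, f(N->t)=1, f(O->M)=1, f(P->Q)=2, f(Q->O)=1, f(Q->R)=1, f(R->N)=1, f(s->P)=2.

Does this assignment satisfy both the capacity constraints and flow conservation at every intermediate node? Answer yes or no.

Yes

Every edge has 0 ≤ f(e) ≤ cap(e).
At each intermediate node, inflow equals outflow.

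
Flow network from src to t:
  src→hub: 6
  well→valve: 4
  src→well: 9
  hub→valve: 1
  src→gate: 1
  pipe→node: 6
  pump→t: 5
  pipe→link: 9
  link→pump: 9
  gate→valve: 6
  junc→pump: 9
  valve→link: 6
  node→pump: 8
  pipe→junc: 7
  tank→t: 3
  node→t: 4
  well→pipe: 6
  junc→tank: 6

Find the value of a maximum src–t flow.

11

Augment src→well→pipe→node→t: bottleneck 4. Total 4.
Augment src→hub→valve→link→pump→t: bottleneck 1. Total 5.
Augment src→gate→valve→link→pump→t: bottleneck 1. Total 6.
Augment src→well→pipe→junc→pump→t: bottleneck 2. Total 8.
Augment src→well→valve→link→pump→t: bottleneck 1. Total 9.
Augment src→well→valve→link→pump→junc→tank→t: bottleneck 2. Total 11.
No augmenting path remains in the residual graph.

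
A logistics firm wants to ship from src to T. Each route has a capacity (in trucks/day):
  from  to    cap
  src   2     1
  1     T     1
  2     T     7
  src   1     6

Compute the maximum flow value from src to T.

2

Augment src→1→T: bottleneck 1. Total 1.
Augment src→2→T: bottleneck 1. Total 2.
No augmenting path remains in the residual graph.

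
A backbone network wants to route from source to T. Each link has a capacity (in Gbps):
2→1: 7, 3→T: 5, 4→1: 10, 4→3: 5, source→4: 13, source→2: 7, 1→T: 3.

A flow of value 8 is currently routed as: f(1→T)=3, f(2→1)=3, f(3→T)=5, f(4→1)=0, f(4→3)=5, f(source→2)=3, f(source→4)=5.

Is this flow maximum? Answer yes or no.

Residual reachable from source: {1, 2, 4, source}; T is not reachable.
Saturated cut: 4→3, 1→T with total capacity 8 = current flow value. Flow is maximum.

Yes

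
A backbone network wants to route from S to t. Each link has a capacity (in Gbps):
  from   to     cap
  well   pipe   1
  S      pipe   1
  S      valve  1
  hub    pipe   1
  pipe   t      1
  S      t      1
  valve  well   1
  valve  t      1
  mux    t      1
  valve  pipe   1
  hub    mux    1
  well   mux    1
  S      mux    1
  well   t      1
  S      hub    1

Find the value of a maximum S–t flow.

4

Augment S->t: bottleneck 1. Total 1.
Augment S->valve->t: bottleneck 1. Total 2.
Augment S->pipe->t: bottleneck 1. Total 3.
Augment S->mux->t: bottleneck 1. Total 4.
No augmenting path remains in the residual graph.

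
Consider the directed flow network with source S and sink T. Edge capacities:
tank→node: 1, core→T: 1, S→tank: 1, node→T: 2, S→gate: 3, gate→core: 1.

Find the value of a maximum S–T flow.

Augment S→tank→node→T: bottleneck 1. Total 1.
Augment S→gate→core→T: bottleneck 1. Total 2.
No augmenting path remains in the residual graph.

2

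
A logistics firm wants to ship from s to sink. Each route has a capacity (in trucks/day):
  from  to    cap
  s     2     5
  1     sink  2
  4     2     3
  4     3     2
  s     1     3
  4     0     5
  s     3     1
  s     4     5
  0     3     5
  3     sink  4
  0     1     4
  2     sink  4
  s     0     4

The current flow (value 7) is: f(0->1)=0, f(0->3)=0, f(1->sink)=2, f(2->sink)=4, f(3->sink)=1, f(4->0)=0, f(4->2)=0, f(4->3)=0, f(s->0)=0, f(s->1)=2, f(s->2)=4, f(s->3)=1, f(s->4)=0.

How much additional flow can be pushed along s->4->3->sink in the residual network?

2

Residual capacities along the path: s->4: 5, 4->3: 2, 3->sink: 3.
Minimum is 2.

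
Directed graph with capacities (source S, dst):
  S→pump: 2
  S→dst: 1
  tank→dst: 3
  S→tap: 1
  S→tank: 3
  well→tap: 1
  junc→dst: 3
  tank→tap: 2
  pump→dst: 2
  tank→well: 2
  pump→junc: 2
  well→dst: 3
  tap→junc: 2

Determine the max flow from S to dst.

Augment S→dst: bottleneck 1. Total 1.
Augment S→tank→dst: bottleneck 3. Total 4.
Augment S→pump→dst: bottleneck 2. Total 6.
Augment S→tap→junc→dst: bottleneck 1. Total 7.
No augmenting path remains in the residual graph.

7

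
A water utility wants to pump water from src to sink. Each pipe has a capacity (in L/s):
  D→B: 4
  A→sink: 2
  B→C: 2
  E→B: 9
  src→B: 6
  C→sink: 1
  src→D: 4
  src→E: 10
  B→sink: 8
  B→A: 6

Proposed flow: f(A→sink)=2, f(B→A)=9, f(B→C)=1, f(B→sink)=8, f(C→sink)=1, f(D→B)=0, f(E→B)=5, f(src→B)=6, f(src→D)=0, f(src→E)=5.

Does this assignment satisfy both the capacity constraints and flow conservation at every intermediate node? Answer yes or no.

No

Capacity violated on B→A: flow 9 > capacity 6.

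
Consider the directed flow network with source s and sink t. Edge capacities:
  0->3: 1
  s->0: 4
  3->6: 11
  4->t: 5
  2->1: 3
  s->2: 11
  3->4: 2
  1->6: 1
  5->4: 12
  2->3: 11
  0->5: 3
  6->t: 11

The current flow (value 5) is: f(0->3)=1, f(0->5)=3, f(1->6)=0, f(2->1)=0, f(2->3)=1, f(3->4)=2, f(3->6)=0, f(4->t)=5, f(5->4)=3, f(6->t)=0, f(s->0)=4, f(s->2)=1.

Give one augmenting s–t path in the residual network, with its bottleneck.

s->2->3->6->t, bottleneck 10

Residual along s->2->3->6->t: s->2: 10, 2->3: 10, 3->6: 11, 6->t: 11.
Bottleneck = min = 10.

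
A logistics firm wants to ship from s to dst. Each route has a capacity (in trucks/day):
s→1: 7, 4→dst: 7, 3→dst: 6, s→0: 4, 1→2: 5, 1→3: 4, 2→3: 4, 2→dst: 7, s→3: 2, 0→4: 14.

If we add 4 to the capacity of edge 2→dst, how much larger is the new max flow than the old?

Original max flow = 13.
Edge 2→dst does not cross the min cut (source side {s}), so extra capacity there cannot help.
New max flow = 13. Increase = 0.

0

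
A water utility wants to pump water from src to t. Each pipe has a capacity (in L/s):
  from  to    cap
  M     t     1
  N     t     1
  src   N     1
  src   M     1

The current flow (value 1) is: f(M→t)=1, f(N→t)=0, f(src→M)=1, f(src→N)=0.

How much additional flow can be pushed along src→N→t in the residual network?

1

Residual capacities along the path: src→N: 1, N→t: 1.
Minimum is 1.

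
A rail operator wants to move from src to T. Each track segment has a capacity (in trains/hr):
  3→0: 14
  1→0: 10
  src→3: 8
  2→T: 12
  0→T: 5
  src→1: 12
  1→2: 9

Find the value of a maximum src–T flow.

Augment src→3→0→T: bottleneck 5. Total 5.
Augment src→1→2→T: bottleneck 9. Total 14.
No augmenting path remains in the residual graph.

14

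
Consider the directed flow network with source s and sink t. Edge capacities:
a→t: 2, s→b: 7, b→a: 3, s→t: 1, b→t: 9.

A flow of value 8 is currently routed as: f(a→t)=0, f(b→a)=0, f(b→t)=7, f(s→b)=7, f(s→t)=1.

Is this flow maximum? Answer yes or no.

Yes

Residual reachable from s: {s}; t is not reachable.
Saturated cut: s→b, s→t with total capacity 8 = current flow value. Flow is maximum.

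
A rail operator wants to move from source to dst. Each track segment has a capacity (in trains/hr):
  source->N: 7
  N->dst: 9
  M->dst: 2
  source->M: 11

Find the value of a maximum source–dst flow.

Augment source->M->dst: bottleneck 2. Total 2.
Augment source->N->dst: bottleneck 7. Total 9.
No augmenting path remains in the residual graph.

9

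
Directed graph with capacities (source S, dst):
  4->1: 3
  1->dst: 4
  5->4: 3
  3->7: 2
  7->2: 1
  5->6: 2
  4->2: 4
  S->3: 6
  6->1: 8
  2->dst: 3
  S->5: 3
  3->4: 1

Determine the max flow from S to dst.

5

Augment S->3->7->2->dst: bottleneck 1. Total 1.
Augment S->3->4->2->dst: bottleneck 1. Total 2.
Augment S->5->4->2->dst: bottleneck 1. Total 3.
Augment S->5->4->1->dst: bottleneck 2. Total 5.
No augmenting path remains in the residual graph.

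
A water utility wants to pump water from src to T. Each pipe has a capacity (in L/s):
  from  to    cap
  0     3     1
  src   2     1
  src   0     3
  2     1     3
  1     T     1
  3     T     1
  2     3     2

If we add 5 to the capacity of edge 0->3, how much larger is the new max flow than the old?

Original max flow = 2.
Even with extra capacity on 0->3, another cut of capacity 2 remains binding.
New max flow = 2. Increase = 0.

0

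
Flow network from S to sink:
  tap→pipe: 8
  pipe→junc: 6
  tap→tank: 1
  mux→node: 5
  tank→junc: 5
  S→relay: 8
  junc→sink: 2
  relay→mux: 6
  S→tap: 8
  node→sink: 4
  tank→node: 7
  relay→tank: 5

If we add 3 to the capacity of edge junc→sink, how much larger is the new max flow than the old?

Original max flow = 6.
After raising cap(junc→sink), augmenting paths through that edge carry 3 more units.
New max flow = 9. Increase = 3.

3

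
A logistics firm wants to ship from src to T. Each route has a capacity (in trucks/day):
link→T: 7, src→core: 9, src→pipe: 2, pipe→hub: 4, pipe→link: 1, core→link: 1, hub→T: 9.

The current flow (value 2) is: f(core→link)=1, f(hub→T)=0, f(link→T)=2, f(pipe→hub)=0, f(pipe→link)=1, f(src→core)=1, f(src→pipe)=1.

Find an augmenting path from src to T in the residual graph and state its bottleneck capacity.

src→pipe→hub→T, bottleneck 1

Residual along src→pipe→hub→T: src→pipe: 1, pipe→hub: 4, hub→T: 9.
Bottleneck = min = 1.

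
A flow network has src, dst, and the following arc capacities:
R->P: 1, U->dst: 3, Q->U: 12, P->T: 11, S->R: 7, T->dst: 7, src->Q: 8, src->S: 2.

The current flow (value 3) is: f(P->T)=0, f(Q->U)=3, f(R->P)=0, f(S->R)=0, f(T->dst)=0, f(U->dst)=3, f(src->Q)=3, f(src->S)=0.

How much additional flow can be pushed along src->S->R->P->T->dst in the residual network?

1

Residual capacities along the path: src->S: 2, S->R: 7, R->P: 1, P->T: 11, T->dst: 7.
Minimum is 1.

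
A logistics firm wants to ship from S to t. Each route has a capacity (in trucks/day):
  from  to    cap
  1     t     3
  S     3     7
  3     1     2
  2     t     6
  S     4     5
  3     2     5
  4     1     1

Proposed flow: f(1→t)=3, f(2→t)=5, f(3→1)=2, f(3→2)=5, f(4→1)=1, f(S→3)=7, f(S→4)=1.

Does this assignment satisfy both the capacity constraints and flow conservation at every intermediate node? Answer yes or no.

Every edge has 0 ≤ f(e) ≤ cap(e).
At each intermediate node, inflow equals outflow.

Yes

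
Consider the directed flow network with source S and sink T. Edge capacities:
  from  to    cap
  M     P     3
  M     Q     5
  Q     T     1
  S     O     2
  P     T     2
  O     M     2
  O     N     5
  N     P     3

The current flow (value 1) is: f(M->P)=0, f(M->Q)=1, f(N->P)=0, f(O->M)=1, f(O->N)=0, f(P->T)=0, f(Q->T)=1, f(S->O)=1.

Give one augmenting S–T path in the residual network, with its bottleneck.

S->O->M->P->T, bottleneck 1

Residual along S->O->M->P->T: S->O: 1, O->M: 1, M->P: 3, P->T: 2.
Bottleneck = min = 1.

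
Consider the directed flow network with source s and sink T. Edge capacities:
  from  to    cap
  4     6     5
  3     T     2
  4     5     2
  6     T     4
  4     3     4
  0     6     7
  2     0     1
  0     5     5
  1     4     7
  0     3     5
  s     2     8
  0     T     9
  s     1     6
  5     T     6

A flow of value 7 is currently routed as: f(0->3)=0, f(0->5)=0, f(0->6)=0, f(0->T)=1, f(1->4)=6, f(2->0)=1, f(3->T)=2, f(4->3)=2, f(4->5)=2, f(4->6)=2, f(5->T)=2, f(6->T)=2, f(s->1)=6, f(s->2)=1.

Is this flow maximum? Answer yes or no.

Yes

Residual reachable from s: {2, s}; T is not reachable.
Saturated cut: s->1, 2->0 with total capacity 7 = current flow value. Flow is maximum.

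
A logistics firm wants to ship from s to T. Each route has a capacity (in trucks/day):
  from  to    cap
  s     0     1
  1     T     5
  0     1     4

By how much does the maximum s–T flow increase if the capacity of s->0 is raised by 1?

Original max flow = 1.
After raising cap(s->0), augmenting paths through that edge carry 1 more unit.
New max flow = 2. Increase = 1.

1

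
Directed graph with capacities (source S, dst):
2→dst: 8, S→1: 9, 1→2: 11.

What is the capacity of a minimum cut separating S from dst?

Max flow = 8 (via 1 augmenting path).
In the residual at optimum, the set reachable from S is {1, 2, S}.
Cut edges: 2→dst (cap 8). Sum = 8.

8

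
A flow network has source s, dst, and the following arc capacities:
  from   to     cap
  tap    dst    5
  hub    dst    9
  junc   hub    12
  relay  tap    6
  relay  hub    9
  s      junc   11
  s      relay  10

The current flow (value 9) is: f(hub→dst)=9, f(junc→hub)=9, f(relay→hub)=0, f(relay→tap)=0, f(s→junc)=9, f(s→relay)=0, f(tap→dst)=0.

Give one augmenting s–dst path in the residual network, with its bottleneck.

Residual along s→relay→tap→dst: s→relay: 10, relay→tap: 6, tap→dst: 5.
Bottleneck = min = 5.

s→relay→tap→dst, bottleneck 5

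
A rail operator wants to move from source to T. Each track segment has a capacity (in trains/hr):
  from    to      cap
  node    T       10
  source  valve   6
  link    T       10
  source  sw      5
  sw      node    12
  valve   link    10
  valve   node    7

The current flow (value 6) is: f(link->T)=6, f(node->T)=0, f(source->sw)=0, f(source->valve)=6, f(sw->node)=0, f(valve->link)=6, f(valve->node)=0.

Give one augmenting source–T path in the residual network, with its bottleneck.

source->sw->node->T, bottleneck 5

Residual along source->sw->node->T: source->sw: 5, sw->node: 12, node->T: 10.
Bottleneck = min = 5.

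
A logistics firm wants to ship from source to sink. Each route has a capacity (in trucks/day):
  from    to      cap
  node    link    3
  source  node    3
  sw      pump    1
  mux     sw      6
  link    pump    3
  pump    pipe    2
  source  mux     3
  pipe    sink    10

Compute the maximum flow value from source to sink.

Augment source→mux→sw→pump→pipe→sink: bottleneck 1. Total 1.
Augment source→node→link→pump→pipe→sink: bottleneck 1. Total 2.
No augmenting path remains in the residual graph.

2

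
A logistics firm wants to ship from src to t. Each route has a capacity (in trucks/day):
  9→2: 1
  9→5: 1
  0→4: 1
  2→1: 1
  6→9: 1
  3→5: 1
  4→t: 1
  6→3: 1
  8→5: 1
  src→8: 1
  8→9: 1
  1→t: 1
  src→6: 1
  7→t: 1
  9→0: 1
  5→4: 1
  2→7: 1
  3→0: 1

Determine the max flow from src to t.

2

Augment src→8→5→4→t: bottleneck 1. Total 1.
Augment src→6→9→2→1→t: bottleneck 1. Total 2.
No augmenting path remains in the residual graph.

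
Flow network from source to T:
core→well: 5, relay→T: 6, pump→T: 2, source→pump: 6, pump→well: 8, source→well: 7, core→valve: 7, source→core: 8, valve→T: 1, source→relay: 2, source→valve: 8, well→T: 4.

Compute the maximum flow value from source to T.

Augment source→pump→T: bottleneck 2. Total 2.
Augment source→relay→T: bottleneck 2. Total 4.
Augment source→valve→T: bottleneck 1. Total 5.
Augment source→well→T: bottleneck 4. Total 9.
No augmenting path remains in the residual graph.

9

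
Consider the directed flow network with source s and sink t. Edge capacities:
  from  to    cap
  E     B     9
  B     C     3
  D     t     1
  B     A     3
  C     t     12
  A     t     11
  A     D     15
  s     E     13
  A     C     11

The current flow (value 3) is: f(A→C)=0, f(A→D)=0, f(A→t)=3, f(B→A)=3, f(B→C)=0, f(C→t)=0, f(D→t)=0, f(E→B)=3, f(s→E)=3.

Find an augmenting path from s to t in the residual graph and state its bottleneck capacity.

Residual along s→E→B→C→t: s→E: 10, E→B: 6, B→C: 3, C→t: 12.
Bottleneck = min = 3.

s→E→B→C→t, bottleneck 3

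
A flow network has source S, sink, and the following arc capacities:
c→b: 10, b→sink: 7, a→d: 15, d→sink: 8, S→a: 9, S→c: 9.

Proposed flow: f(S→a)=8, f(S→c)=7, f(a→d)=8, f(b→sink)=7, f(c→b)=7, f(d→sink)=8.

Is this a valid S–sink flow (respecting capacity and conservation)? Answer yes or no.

Yes

Every edge has 0 ≤ f(e) ≤ cap(e).
At each intermediate node, inflow equals outflow.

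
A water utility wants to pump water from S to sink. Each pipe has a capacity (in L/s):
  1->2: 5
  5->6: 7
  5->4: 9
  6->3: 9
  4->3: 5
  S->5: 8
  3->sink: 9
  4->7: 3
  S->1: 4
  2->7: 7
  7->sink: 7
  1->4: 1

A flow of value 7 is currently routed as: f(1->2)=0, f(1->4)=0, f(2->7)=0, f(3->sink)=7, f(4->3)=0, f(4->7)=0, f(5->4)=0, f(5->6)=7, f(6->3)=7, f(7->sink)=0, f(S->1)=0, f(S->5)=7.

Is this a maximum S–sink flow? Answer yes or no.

Residual path S->5->4->3->sink has bottleneck 1 > 0.
Pushing 1 along it raises the flow to 8, so the given flow is not maximum.

No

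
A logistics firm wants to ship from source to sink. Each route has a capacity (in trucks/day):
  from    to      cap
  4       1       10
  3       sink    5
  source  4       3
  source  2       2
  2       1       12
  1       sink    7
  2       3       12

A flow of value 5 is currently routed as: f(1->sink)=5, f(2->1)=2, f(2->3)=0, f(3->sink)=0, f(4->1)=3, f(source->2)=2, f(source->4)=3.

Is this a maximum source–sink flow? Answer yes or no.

Yes

Residual reachable from source: {source}; sink is not reachable.
Saturated cut: source->4, source->2 with total capacity 5 = current flow value. Flow is maximum.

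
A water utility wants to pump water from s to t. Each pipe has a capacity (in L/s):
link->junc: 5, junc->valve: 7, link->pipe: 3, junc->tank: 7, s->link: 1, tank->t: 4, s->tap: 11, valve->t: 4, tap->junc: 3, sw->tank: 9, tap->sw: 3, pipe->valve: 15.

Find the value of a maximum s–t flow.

7

Augment s->tap->sw->tank->t: bottleneck 3. Total 3.
Augment s->tap->junc->tank->t: bottleneck 1. Total 4.
Augment s->tap->junc->valve->t: bottleneck 2. Total 6.
Augment s->link->junc->valve->t: bottleneck 1. Total 7.
No augmenting path remains in the residual graph.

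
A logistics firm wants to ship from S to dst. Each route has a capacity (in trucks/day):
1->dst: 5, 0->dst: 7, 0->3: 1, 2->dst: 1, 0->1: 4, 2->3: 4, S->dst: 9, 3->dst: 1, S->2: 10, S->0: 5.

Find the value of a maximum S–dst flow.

16

Augment S->dst: bottleneck 9. Total 9.
Augment S->0->dst: bottleneck 5. Total 14.
Augment S->2->dst: bottleneck 1. Total 15.
Augment S->2->3->dst: bottleneck 1. Total 16.
No augmenting path remains in the residual graph.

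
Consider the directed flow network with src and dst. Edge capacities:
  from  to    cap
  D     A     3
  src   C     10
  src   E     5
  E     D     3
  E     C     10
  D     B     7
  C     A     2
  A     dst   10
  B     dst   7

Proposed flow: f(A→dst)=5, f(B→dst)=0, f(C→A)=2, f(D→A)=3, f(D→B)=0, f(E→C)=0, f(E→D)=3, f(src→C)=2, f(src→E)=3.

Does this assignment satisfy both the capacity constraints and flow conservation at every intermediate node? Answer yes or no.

Yes

Every edge has 0 ≤ f(e) ≤ cap(e).
At each intermediate node, inflow equals outflow.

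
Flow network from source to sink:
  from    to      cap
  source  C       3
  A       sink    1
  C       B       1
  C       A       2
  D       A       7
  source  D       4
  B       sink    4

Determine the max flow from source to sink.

2

Augment source->D->A->sink: bottleneck 1. Total 1.
Augment source->C->B->sink: bottleneck 1. Total 2.
No augmenting path remains in the residual graph.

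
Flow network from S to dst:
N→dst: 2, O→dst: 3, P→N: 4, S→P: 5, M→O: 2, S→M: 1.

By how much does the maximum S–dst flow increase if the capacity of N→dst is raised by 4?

2

Original max flow = 3.
After raising cap(N→dst), augmenting paths through that edge carry 2 more units.
New max flow = 5. Increase = 2.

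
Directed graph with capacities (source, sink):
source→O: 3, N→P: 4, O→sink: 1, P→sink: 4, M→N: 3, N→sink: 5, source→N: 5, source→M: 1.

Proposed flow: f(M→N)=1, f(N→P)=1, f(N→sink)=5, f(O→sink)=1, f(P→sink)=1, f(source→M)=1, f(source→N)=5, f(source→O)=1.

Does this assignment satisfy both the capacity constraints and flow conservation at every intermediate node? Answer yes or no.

Every edge has 0 ≤ f(e) ≤ cap(e).
At each intermediate node, inflow equals outflow.

Yes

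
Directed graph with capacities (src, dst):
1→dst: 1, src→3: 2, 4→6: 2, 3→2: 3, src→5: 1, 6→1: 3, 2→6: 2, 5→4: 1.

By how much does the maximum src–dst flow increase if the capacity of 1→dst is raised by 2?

Original max flow = 1.
After raising cap(1→dst), augmenting paths through that edge carry 2 more units.
New max flow = 3. Increase = 2.

2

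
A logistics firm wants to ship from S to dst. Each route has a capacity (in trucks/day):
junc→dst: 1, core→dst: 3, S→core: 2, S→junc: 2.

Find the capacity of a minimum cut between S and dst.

3

Max flow = 3 (via 2 augmenting paths).
In the residual at optimum, the set reachable from S is {S, junc}.
Cut edges: S→core (cap 2), junc→dst (cap 1). Sum = 3.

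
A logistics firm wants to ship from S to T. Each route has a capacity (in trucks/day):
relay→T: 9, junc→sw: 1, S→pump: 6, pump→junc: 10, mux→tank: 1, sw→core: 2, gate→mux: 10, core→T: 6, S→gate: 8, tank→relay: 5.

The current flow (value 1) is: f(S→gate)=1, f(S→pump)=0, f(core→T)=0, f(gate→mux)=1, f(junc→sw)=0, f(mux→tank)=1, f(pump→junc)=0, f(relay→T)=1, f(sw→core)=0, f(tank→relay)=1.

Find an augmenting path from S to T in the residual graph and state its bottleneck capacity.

Residual along S→pump→junc→sw→core→T: S→pump: 6, pump→junc: 10, junc→sw: 1, sw→core: 2, core→T: 6.
Bottleneck = min = 1.

S→pump→junc→sw→core→T, bottleneck 1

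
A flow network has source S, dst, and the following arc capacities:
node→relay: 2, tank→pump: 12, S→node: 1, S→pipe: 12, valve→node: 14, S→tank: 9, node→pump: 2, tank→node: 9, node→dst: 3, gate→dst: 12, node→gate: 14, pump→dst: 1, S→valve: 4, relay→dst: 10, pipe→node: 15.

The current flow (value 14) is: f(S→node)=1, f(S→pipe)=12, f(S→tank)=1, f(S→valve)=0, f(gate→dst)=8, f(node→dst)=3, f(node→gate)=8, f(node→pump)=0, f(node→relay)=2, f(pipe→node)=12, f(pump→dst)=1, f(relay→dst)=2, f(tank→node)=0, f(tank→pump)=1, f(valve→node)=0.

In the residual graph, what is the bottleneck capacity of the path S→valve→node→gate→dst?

4

Residual capacities along the path: S→valve: 4, valve→node: 14, node→gate: 6, gate→dst: 4.
Minimum is 4.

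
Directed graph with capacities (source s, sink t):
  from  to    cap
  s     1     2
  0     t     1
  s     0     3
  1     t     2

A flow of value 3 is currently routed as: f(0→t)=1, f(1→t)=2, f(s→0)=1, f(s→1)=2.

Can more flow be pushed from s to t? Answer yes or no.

No

Residual reachable from s: {0, s}; t is not reachable.
Saturated cut: s→1, 0→t with total capacity 3 = current flow value. Flow is maximum.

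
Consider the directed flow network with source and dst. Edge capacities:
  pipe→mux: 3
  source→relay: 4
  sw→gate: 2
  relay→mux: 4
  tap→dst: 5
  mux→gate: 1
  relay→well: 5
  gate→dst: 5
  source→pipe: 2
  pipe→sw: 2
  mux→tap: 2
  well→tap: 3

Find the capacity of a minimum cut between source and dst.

6

Max flow = 6 (via 4 augmenting paths).
In the residual at optimum, the set reachable from source is {source}.
Cut edges: source→pipe (cap 2), source→relay (cap 4). Sum = 6.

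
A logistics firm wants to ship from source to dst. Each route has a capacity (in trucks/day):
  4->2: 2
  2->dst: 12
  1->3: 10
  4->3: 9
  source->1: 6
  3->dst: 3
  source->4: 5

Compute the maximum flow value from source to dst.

5

Augment source->4->2->dst: bottleneck 2. Total 2.
Augment source->4->3->dst: bottleneck 3. Total 5.
No augmenting path remains in the residual graph.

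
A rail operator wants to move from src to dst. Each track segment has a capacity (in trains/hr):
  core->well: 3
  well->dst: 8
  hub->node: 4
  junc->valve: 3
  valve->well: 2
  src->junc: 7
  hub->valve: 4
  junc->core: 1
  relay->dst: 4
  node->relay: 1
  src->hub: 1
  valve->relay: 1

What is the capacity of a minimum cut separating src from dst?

5

Max flow = 5 (via 4 augmenting paths).
In the residual at optimum, the set reachable from src is {junc, src}.
Cut edges: src->hub (cap 1), junc->valve (cap 3), junc->core (cap 1). Sum = 5.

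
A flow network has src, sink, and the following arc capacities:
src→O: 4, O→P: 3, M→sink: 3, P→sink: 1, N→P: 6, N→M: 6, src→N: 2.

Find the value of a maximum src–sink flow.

3

Augment src→N→M→sink: bottleneck 2. Total 2.
Augment src→O→P→sink: bottleneck 1. Total 3.
No augmenting path remains in the residual graph.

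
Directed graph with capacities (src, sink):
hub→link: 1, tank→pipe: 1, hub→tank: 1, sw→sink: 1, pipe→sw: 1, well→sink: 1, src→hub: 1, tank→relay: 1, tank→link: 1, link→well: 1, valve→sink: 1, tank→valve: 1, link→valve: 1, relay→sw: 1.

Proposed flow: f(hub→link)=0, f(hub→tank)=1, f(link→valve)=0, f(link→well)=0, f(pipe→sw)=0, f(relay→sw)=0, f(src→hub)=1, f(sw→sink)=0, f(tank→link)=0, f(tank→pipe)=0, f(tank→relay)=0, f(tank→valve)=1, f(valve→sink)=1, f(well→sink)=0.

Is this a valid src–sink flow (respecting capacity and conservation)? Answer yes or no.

Yes

Every edge has 0 ≤ f(e) ≤ cap(e).
At each intermediate node, inflow equals outflow.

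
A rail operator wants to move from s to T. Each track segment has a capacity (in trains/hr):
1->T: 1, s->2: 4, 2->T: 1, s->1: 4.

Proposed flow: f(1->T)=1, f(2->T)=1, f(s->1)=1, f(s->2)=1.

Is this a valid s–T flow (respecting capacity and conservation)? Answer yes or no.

Yes

Every edge has 0 ≤ f(e) ≤ cap(e).
At each intermediate node, inflow equals outflow.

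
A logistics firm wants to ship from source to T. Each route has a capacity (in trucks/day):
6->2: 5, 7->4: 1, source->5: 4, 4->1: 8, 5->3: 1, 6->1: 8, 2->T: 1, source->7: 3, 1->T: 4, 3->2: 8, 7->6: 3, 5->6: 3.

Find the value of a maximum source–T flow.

5

Augment source->7->4->1->T: bottleneck 1. Total 1.
Augment source->7->6->1->T: bottleneck 2. Total 3.
Augment source->5->6->1->T: bottleneck 1. Total 4.
Augment source->5->6->2->T: bottleneck 1. Total 5.
No augmenting path remains in the residual graph.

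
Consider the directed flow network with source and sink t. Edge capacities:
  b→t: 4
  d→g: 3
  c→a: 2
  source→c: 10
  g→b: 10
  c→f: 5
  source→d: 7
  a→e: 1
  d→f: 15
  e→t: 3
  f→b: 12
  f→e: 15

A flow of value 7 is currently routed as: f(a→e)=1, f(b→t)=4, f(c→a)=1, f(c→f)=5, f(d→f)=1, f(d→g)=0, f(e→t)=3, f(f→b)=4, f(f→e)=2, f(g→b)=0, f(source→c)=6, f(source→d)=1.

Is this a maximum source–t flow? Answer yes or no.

Residual reachable from source: {a, b, c, d, e, f, g, source}; t is not reachable.
Saturated cut: e→t, b→t with total capacity 7 = current flow value. Flow is maximum.

Yes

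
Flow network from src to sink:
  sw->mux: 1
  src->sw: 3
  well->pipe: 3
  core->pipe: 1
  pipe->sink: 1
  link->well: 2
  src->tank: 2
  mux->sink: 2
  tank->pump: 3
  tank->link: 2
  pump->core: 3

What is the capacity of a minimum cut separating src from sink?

2

Max flow = 2 (via 2 augmenting paths).
In the residual at optimum, the set reachable from src is {core, link, pipe, pump, src, sw, tank, well}.
Cut edges: sw->mux (cap 1), pipe->sink (cap 1). Sum = 2.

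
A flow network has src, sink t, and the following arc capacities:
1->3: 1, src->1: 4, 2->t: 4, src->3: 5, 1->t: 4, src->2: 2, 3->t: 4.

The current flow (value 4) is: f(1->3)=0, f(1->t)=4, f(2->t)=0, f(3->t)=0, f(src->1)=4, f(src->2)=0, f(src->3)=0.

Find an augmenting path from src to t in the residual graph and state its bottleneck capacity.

Residual along src->3->t: src->3: 5, 3->t: 4.
Bottleneck = min = 4.

src->3->t, bottleneck 4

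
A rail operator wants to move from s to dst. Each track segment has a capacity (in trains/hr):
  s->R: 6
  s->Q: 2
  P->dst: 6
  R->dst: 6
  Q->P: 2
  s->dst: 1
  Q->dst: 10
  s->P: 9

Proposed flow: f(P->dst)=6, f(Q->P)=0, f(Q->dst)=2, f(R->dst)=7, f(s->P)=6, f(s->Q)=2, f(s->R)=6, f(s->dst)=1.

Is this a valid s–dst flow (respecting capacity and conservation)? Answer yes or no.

Capacity violated on R->dst: flow 7 > capacity 6.

No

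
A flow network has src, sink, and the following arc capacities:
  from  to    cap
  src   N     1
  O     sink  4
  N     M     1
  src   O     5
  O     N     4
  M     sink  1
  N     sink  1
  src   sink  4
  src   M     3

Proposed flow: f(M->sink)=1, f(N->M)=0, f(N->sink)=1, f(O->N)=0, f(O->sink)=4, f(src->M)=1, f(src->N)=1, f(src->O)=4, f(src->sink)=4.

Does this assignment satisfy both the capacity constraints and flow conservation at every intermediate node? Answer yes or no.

Every edge has 0 ≤ f(e) ≤ cap(e).
At each intermediate node, inflow equals outflow.

Yes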